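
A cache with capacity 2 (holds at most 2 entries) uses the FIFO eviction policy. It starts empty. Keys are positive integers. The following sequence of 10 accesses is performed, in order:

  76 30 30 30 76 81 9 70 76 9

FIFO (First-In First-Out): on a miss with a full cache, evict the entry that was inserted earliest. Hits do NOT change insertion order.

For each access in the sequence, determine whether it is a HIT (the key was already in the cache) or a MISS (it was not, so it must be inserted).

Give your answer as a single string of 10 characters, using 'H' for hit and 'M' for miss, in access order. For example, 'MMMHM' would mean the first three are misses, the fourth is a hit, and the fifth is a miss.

Answer: MMHHHMMMMM

Derivation:
FIFO simulation (capacity=2):
  1. access 76: MISS. Cache (old->new): [76]
  2. access 30: MISS. Cache (old->new): [76 30]
  3. access 30: HIT. Cache (old->new): [76 30]
  4. access 30: HIT. Cache (old->new): [76 30]
  5. access 76: HIT. Cache (old->new): [76 30]
  6. access 81: MISS, evict 76. Cache (old->new): [30 81]
  7. access 9: MISS, evict 30. Cache (old->new): [81 9]
  8. access 70: MISS, evict 81. Cache (old->new): [9 70]
  9. access 76: MISS, evict 9. Cache (old->new): [70 76]
  10. access 9: MISS, evict 70. Cache (old->new): [76 9]
Total: 3 hits, 7 misses, 5 evictions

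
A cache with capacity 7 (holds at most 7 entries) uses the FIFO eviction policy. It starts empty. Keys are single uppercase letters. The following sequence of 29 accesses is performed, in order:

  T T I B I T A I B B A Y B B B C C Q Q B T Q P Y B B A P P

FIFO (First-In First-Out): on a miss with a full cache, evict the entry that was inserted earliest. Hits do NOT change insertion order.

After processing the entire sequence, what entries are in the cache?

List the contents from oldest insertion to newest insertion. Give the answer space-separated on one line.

Answer: I B A Y C Q P

Derivation:
FIFO simulation (capacity=7):
  1. access T: MISS. Cache (old->new): [T]
  2. access T: HIT. Cache (old->new): [T]
  3. access I: MISS. Cache (old->new): [T I]
  4. access B: MISS. Cache (old->new): [T I B]
  5. access I: HIT. Cache (old->new): [T I B]
  6. access T: HIT. Cache (old->new): [T I B]
  7. access A: MISS. Cache (old->new): [T I B A]
  8. access I: HIT. Cache (old->new): [T I B A]
  9. access B: HIT. Cache (old->new): [T I B A]
  10. access B: HIT. Cache (old->new): [T I B A]
  11. access A: HIT. Cache (old->new): [T I B A]
  12. access Y: MISS. Cache (old->new): [T I B A Y]
  13. access B: HIT. Cache (old->new): [T I B A Y]
  14. access B: HIT. Cache (old->new): [T I B A Y]
  15. access B: HIT. Cache (old->new): [T I B A Y]
  16. access C: MISS. Cache (old->new): [T I B A Y C]
  17. access C: HIT. Cache (old->new): [T I B A Y C]
  18. access Q: MISS. Cache (old->new): [T I B A Y C Q]
  19. access Q: HIT. Cache (old->new): [T I B A Y C Q]
  20. access B: HIT. Cache (old->new): [T I B A Y C Q]
  21. access T: HIT. Cache (old->new): [T I B A Y C Q]
  22. access Q: HIT. Cache (old->new): [T I B A Y C Q]
  23. access P: MISS, evict T. Cache (old->new): [I B A Y C Q P]
  24. access Y: HIT. Cache (old->new): [I B A Y C Q P]
  25. access B: HIT. Cache (old->new): [I B A Y C Q P]
  26. access B: HIT. Cache (old->new): [I B A Y C Q P]
  27. access A: HIT. Cache (old->new): [I B A Y C Q P]
  28. access P: HIT. Cache (old->new): [I B A Y C Q P]
  29. access P: HIT. Cache (old->new): [I B A Y C Q P]
Total: 21 hits, 8 misses, 1 evictions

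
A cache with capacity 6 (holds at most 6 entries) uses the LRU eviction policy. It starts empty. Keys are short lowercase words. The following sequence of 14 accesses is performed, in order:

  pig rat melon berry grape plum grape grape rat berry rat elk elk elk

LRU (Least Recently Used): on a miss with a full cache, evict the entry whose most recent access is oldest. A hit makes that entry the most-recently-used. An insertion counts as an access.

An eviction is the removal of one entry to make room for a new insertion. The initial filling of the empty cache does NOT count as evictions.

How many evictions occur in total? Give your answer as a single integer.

LRU simulation (capacity=6):
  1. access pig: MISS. Cache (LRU->MRU): [pig]
  2. access rat: MISS. Cache (LRU->MRU): [pig rat]
  3. access melon: MISS. Cache (LRU->MRU): [pig rat melon]
  4. access berry: MISS. Cache (LRU->MRU): [pig rat melon berry]
  5. access grape: MISS. Cache (LRU->MRU): [pig rat melon berry grape]
  6. access plum: MISS. Cache (LRU->MRU): [pig rat melon berry grape plum]
  7. access grape: HIT. Cache (LRU->MRU): [pig rat melon berry plum grape]
  8. access grape: HIT. Cache (LRU->MRU): [pig rat melon berry plum grape]
  9. access rat: HIT. Cache (LRU->MRU): [pig melon berry plum grape rat]
  10. access berry: HIT. Cache (LRU->MRU): [pig melon plum grape rat berry]
  11. access rat: HIT. Cache (LRU->MRU): [pig melon plum grape berry rat]
  12. access elk: MISS, evict pig. Cache (LRU->MRU): [melon plum grape berry rat elk]
  13. access elk: HIT. Cache (LRU->MRU): [melon plum grape berry rat elk]
  14. access elk: HIT. Cache (LRU->MRU): [melon plum grape berry rat elk]
Total: 7 hits, 7 misses, 1 evictions

Answer: 1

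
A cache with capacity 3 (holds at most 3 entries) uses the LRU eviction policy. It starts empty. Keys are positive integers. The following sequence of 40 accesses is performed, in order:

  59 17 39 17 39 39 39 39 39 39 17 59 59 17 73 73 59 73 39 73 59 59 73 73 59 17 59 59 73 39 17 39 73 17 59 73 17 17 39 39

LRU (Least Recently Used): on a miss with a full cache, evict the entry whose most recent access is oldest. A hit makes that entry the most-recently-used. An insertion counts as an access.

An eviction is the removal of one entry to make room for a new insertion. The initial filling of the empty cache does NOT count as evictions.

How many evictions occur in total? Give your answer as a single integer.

Answer: 7

Derivation:
LRU simulation (capacity=3):
  1. access 59: MISS. Cache (LRU->MRU): [59]
  2. access 17: MISS. Cache (LRU->MRU): [59 17]
  3. access 39: MISS. Cache (LRU->MRU): [59 17 39]
  4. access 17: HIT. Cache (LRU->MRU): [59 39 17]
  5. access 39: HIT. Cache (LRU->MRU): [59 17 39]
  6. access 39: HIT. Cache (LRU->MRU): [59 17 39]
  7. access 39: HIT. Cache (LRU->MRU): [59 17 39]
  8. access 39: HIT. Cache (LRU->MRU): [59 17 39]
  9. access 39: HIT. Cache (LRU->MRU): [59 17 39]
  10. access 39: HIT. Cache (LRU->MRU): [59 17 39]
  11. access 17: HIT. Cache (LRU->MRU): [59 39 17]
  12. access 59: HIT. Cache (LRU->MRU): [39 17 59]
  13. access 59: HIT. Cache (LRU->MRU): [39 17 59]
  14. access 17: HIT. Cache (LRU->MRU): [39 59 17]
  15. access 73: MISS, evict 39. Cache (LRU->MRU): [59 17 73]
  16. access 73: HIT. Cache (LRU->MRU): [59 17 73]
  17. access 59: HIT. Cache (LRU->MRU): [17 73 59]
  18. access 73: HIT. Cache (LRU->MRU): [17 59 73]
  19. access 39: MISS, evict 17. Cache (LRU->MRU): [59 73 39]
  20. access 73: HIT. Cache (LRU->MRU): [59 39 73]
  21. access 59: HIT. Cache (LRU->MRU): [39 73 59]
  22. access 59: HIT. Cache (LRU->MRU): [39 73 59]
  23. access 73: HIT. Cache (LRU->MRU): [39 59 73]
  24. access 73: HIT. Cache (LRU->MRU): [39 59 73]
  25. access 59: HIT. Cache (LRU->MRU): [39 73 59]
  26. access 17: MISS, evict 39. Cache (LRU->MRU): [73 59 17]
  27. access 59: HIT. Cache (LRU->MRU): [73 17 59]
  28. access 59: HIT. Cache (LRU->MRU): [73 17 59]
  29. access 73: HIT. Cache (LRU->MRU): [17 59 73]
  30. access 39: MISS, evict 17. Cache (LRU->MRU): [59 73 39]
  31. access 17: MISS, evict 59. Cache (LRU->MRU): [73 39 17]
  32. access 39: HIT. Cache (LRU->MRU): [73 17 39]
  33. access 73: HIT. Cache (LRU->MRU): [17 39 73]
  34. access 17: HIT. Cache (LRU->MRU): [39 73 17]
  35. access 59: MISS, evict 39. Cache (LRU->MRU): [73 17 59]
  36. access 73: HIT. Cache (LRU->MRU): [17 59 73]
  37. access 17: HIT. Cache (LRU->MRU): [59 73 17]
  38. access 17: HIT. Cache (LRU->MRU): [59 73 17]
  39. access 39: MISS, evict 59. Cache (LRU->MRU): [73 17 39]
  40. access 39: HIT. Cache (LRU->MRU): [73 17 39]
Total: 30 hits, 10 misses, 7 evictions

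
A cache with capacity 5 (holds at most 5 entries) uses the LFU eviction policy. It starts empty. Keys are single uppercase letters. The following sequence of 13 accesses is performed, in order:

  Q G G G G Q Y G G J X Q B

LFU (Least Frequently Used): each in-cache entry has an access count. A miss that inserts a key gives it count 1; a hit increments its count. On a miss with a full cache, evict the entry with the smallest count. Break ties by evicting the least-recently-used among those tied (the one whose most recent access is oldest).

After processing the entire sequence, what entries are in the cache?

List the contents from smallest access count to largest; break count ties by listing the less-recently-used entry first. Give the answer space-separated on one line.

LFU simulation (capacity=5):
  1. access Q: MISS. Cache: [Q(c=1)]
  2. access G: MISS. Cache: [Q(c=1) G(c=1)]
  3. access G: HIT, count now 2. Cache: [Q(c=1) G(c=2)]
  4. access G: HIT, count now 3. Cache: [Q(c=1) G(c=3)]
  5. access G: HIT, count now 4. Cache: [Q(c=1) G(c=4)]
  6. access Q: HIT, count now 2. Cache: [Q(c=2) G(c=4)]
  7. access Y: MISS. Cache: [Y(c=1) Q(c=2) G(c=4)]
  8. access G: HIT, count now 5. Cache: [Y(c=1) Q(c=2) G(c=5)]
  9. access G: HIT, count now 6. Cache: [Y(c=1) Q(c=2) G(c=6)]
  10. access J: MISS. Cache: [Y(c=1) J(c=1) Q(c=2) G(c=6)]
  11. access X: MISS. Cache: [Y(c=1) J(c=1) X(c=1) Q(c=2) G(c=6)]
  12. access Q: HIT, count now 3. Cache: [Y(c=1) J(c=1) X(c=1) Q(c=3) G(c=6)]
  13. access B: MISS, evict Y(c=1). Cache: [J(c=1) X(c=1) B(c=1) Q(c=3) G(c=6)]
Total: 7 hits, 6 misses, 1 evictions

Answer: J X B Q G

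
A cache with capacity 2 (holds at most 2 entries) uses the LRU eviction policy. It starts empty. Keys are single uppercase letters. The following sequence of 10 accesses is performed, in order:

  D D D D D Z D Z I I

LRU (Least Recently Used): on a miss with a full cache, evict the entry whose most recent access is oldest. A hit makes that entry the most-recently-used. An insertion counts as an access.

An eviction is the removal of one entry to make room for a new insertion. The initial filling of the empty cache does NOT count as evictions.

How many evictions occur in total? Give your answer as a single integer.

Answer: 1

Derivation:
LRU simulation (capacity=2):
  1. access D: MISS. Cache (LRU->MRU): [D]
  2. access D: HIT. Cache (LRU->MRU): [D]
  3. access D: HIT. Cache (LRU->MRU): [D]
  4. access D: HIT. Cache (LRU->MRU): [D]
  5. access D: HIT. Cache (LRU->MRU): [D]
  6. access Z: MISS. Cache (LRU->MRU): [D Z]
  7. access D: HIT. Cache (LRU->MRU): [Z D]
  8. access Z: HIT. Cache (LRU->MRU): [D Z]
  9. access I: MISS, evict D. Cache (LRU->MRU): [Z I]
  10. access I: HIT. Cache (LRU->MRU): [Z I]
Total: 7 hits, 3 misses, 1 evictions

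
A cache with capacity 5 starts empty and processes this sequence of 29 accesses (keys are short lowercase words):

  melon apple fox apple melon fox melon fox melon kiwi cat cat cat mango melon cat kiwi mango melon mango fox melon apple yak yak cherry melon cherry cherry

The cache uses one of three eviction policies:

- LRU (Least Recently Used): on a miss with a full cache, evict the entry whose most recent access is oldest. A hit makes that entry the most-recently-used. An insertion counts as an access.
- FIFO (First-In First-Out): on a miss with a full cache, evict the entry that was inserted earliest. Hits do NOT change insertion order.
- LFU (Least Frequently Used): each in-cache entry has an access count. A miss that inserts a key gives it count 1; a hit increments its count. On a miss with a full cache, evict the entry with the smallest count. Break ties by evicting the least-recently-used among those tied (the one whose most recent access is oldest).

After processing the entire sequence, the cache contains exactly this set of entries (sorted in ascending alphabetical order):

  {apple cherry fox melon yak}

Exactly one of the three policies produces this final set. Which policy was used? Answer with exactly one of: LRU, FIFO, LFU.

Answer: LRU

Derivation:
Simulating under each policy and comparing final sets:
  LRU: final set = {apple cherry fox melon yak} -> MATCHES target
  FIFO: final set = {apple cherry mango melon yak} -> differs
  LFU: final set = {apple cat cherry fox melon} -> differs
Only LRU produces the target set.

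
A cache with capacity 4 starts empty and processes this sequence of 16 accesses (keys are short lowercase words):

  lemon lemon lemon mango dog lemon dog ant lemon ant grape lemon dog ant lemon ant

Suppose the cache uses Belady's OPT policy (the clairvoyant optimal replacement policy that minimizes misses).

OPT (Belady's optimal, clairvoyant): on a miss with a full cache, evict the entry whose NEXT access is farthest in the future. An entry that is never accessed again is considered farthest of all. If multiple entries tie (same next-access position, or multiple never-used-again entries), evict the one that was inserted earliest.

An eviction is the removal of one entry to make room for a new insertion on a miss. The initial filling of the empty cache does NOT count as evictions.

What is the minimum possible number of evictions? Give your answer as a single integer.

OPT (Belady) simulation (capacity=4):
  1. access lemon: MISS. Cache: [lemon]
  2. access lemon: HIT. Next use of lemon: step 3. Cache: [lemon]
  3. access lemon: HIT. Next use of lemon: step 6. Cache: [lemon]
  4. access mango: MISS. Cache: [lemon mango]
  5. access dog: MISS. Cache: [lemon mango dog]
  6. access lemon: HIT. Next use of lemon: step 9. Cache: [lemon mango dog]
  7. access dog: HIT. Next use of dog: step 13. Cache: [lemon mango dog]
  8. access ant: MISS. Cache: [lemon mango dog ant]
  9. access lemon: HIT. Next use of lemon: step 12. Cache: [lemon mango dog ant]
  10. access ant: HIT. Next use of ant: step 14. Cache: [lemon mango dog ant]
  11. access grape: MISS, evict mango (next use: never). Cache: [lemon dog ant grape]
  12. access lemon: HIT. Next use of lemon: step 15. Cache: [lemon dog ant grape]
  13. access dog: HIT. Next use of dog: never. Cache: [lemon dog ant grape]
  14. access ant: HIT. Next use of ant: step 16. Cache: [lemon dog ant grape]
  15. access lemon: HIT. Next use of lemon: never. Cache: [lemon dog ant grape]
  16. access ant: HIT. Next use of ant: never. Cache: [lemon dog ant grape]
Total: 11 hits, 5 misses, 1 evictions

Answer: 1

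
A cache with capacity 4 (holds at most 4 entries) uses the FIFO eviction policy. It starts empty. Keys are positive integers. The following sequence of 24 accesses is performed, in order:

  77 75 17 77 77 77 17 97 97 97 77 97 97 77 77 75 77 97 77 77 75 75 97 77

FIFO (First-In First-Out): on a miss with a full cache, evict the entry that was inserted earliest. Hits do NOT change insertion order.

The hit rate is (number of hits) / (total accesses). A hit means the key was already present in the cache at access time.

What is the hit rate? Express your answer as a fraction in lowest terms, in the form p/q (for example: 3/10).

Answer: 5/6

Derivation:
FIFO simulation (capacity=4):
  1. access 77: MISS. Cache (old->new): [77]
  2. access 75: MISS. Cache (old->new): [77 75]
  3. access 17: MISS. Cache (old->new): [77 75 17]
  4. access 77: HIT. Cache (old->new): [77 75 17]
  5. access 77: HIT. Cache (old->new): [77 75 17]
  6. access 77: HIT. Cache (old->new): [77 75 17]
  7. access 17: HIT. Cache (old->new): [77 75 17]
  8. access 97: MISS. Cache (old->new): [77 75 17 97]
  9. access 97: HIT. Cache (old->new): [77 75 17 97]
  10. access 97: HIT. Cache (old->new): [77 75 17 97]
  11. access 77: HIT. Cache (old->new): [77 75 17 97]
  12. access 97: HIT. Cache (old->new): [77 75 17 97]
  13. access 97: HIT. Cache (old->new): [77 75 17 97]
  14. access 77: HIT. Cache (old->new): [77 75 17 97]
  15. access 77: HIT. Cache (old->new): [77 75 17 97]
  16. access 75: HIT. Cache (old->new): [77 75 17 97]
  17. access 77: HIT. Cache (old->new): [77 75 17 97]
  18. access 97: HIT. Cache (old->new): [77 75 17 97]
  19. access 77: HIT. Cache (old->new): [77 75 17 97]
  20. access 77: HIT. Cache (old->new): [77 75 17 97]
  21. access 75: HIT. Cache (old->new): [77 75 17 97]
  22. access 75: HIT. Cache (old->new): [77 75 17 97]
  23. access 97: HIT. Cache (old->new): [77 75 17 97]
  24. access 77: HIT. Cache (old->new): [77 75 17 97]
Total: 20 hits, 4 misses, 0 evictions

Hit rate = 20/24 = 5/6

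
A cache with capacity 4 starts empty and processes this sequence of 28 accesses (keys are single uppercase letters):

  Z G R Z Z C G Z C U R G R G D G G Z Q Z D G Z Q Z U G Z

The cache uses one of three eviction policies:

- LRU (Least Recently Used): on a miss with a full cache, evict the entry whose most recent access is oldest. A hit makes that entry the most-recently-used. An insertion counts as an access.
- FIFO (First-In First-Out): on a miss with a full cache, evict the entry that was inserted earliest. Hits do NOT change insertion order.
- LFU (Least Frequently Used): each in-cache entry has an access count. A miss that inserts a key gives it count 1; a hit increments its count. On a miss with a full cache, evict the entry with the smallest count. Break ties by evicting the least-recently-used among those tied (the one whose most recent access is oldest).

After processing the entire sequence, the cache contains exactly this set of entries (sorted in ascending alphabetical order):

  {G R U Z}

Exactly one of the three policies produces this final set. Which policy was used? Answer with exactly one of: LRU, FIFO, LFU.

Simulating under each policy and comparing final sets:
  LRU: final set = {G Q U Z} -> differs
  FIFO: final set = {G Q U Z} -> differs
  LFU: final set = {G R U Z} -> MATCHES target
Only LFU produces the target set.

Answer: LFU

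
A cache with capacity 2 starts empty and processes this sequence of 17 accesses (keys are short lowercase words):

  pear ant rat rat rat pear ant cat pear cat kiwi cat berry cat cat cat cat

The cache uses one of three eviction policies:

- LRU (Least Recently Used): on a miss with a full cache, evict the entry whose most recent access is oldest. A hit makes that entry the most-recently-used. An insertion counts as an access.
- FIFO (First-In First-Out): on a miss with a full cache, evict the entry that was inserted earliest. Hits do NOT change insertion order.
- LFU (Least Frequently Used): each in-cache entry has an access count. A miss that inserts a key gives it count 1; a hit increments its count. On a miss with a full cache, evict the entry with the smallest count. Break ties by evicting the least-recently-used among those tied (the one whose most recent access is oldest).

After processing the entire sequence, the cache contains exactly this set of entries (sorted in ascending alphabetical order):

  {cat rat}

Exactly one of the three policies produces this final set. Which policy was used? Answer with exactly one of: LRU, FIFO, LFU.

Simulating under each policy and comparing final sets:
  LRU: final set = {berry cat} -> differs
  FIFO: final set = {berry cat} -> differs
  LFU: final set = {cat rat} -> MATCHES target
Only LFU produces the target set.

Answer: LFU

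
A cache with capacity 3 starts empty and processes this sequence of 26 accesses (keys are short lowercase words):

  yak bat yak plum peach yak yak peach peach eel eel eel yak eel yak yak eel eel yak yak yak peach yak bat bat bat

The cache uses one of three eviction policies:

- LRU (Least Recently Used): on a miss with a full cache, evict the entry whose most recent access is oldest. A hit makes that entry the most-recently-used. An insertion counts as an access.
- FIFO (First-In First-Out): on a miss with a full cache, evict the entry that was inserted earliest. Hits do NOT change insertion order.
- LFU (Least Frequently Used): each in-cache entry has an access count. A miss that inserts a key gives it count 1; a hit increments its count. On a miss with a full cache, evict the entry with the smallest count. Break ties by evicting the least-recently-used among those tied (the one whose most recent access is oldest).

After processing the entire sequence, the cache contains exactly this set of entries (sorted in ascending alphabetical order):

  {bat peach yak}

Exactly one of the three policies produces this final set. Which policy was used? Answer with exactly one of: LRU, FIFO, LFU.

Simulating under each policy and comparing final sets:
  LRU: final set = {bat peach yak} -> MATCHES target
  FIFO: final set = {bat eel yak} -> differs
  LFU: final set = {bat eel yak} -> differs
Only LRU produces the target set.

Answer: LRU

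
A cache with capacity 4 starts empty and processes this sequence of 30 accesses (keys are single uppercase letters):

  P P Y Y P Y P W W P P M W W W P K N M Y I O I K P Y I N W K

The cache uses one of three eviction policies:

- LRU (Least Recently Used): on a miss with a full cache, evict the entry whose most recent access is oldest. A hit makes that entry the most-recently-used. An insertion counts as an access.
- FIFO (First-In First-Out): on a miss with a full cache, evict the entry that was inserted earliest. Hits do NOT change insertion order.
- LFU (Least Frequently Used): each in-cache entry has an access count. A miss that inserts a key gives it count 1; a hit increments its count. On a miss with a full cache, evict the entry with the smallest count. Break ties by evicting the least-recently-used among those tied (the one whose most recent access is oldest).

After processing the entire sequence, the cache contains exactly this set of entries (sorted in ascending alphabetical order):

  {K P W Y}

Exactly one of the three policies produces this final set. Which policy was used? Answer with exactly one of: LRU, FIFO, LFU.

Answer: LFU

Derivation:
Simulating under each policy and comparing final sets:
  LRU: final set = {I K N W} -> differs
  FIFO: final set = {I K N W} -> differs
  LFU: final set = {K P W Y} -> MATCHES target
Only LFU produces the target set.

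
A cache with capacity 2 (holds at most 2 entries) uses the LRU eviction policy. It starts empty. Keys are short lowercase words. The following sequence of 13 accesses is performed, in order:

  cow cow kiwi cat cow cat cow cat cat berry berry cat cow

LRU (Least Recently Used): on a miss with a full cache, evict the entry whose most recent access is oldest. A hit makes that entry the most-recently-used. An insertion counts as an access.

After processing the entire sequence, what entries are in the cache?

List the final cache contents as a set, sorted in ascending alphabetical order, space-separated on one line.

LRU simulation (capacity=2):
  1. access cow: MISS. Cache (LRU->MRU): [cow]
  2. access cow: HIT. Cache (LRU->MRU): [cow]
  3. access kiwi: MISS. Cache (LRU->MRU): [cow kiwi]
  4. access cat: MISS, evict cow. Cache (LRU->MRU): [kiwi cat]
  5. access cow: MISS, evict kiwi. Cache (LRU->MRU): [cat cow]
  6. access cat: HIT. Cache (LRU->MRU): [cow cat]
  7. access cow: HIT. Cache (LRU->MRU): [cat cow]
  8. access cat: HIT. Cache (LRU->MRU): [cow cat]
  9. access cat: HIT. Cache (LRU->MRU): [cow cat]
  10. access berry: MISS, evict cow. Cache (LRU->MRU): [cat berry]
  11. access berry: HIT. Cache (LRU->MRU): [cat berry]
  12. access cat: HIT. Cache (LRU->MRU): [berry cat]
  13. access cow: MISS, evict berry. Cache (LRU->MRU): [cat cow]
Total: 7 hits, 6 misses, 4 evictions

Answer: cat cow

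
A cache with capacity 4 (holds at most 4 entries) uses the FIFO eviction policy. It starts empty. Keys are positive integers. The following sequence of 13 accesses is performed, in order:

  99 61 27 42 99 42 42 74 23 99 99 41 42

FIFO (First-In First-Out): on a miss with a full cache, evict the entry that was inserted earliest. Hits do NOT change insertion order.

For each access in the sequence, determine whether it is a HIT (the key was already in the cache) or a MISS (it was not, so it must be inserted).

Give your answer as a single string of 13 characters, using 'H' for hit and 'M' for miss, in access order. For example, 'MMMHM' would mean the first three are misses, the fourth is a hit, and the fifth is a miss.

Answer: MMMMHHHMMMHMM

Derivation:
FIFO simulation (capacity=4):
  1. access 99: MISS. Cache (old->new): [99]
  2. access 61: MISS. Cache (old->new): [99 61]
  3. access 27: MISS. Cache (old->new): [99 61 27]
  4. access 42: MISS. Cache (old->new): [99 61 27 42]
  5. access 99: HIT. Cache (old->new): [99 61 27 42]
  6. access 42: HIT. Cache (old->new): [99 61 27 42]
  7. access 42: HIT. Cache (old->new): [99 61 27 42]
  8. access 74: MISS, evict 99. Cache (old->new): [61 27 42 74]
  9. access 23: MISS, evict 61. Cache (old->new): [27 42 74 23]
  10. access 99: MISS, evict 27. Cache (old->new): [42 74 23 99]
  11. access 99: HIT. Cache (old->new): [42 74 23 99]
  12. access 41: MISS, evict 42. Cache (old->new): [74 23 99 41]
  13. access 42: MISS, evict 74. Cache (old->new): [23 99 41 42]
Total: 4 hits, 9 misses, 5 evictions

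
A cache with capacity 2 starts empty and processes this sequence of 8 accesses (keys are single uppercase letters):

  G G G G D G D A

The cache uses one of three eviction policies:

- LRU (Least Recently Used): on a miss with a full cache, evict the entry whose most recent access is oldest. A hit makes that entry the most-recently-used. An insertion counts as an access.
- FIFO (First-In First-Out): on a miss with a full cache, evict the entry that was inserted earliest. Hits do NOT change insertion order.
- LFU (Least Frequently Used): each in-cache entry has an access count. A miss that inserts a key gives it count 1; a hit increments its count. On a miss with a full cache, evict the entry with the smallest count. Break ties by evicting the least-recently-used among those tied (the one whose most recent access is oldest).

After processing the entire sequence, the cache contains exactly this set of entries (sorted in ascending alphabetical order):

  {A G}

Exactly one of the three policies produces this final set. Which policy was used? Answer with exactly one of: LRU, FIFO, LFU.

Simulating under each policy and comparing final sets:
  LRU: final set = {A D} -> differs
  FIFO: final set = {A D} -> differs
  LFU: final set = {A G} -> MATCHES target
Only LFU produces the target set.

Answer: LFU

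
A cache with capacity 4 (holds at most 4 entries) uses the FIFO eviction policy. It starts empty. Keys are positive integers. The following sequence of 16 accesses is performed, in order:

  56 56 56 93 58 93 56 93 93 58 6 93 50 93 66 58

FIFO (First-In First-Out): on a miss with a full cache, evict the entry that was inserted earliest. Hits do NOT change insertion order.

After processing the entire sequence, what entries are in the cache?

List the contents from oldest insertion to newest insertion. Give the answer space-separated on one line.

FIFO simulation (capacity=4):
  1. access 56: MISS. Cache (old->new): [56]
  2. access 56: HIT. Cache (old->new): [56]
  3. access 56: HIT. Cache (old->new): [56]
  4. access 93: MISS. Cache (old->new): [56 93]
  5. access 58: MISS. Cache (old->new): [56 93 58]
  6. access 93: HIT. Cache (old->new): [56 93 58]
  7. access 56: HIT. Cache (old->new): [56 93 58]
  8. access 93: HIT. Cache (old->new): [56 93 58]
  9. access 93: HIT. Cache (old->new): [56 93 58]
  10. access 58: HIT. Cache (old->new): [56 93 58]
  11. access 6: MISS. Cache (old->new): [56 93 58 6]
  12. access 93: HIT. Cache (old->new): [56 93 58 6]
  13. access 50: MISS, evict 56. Cache (old->new): [93 58 6 50]
  14. access 93: HIT. Cache (old->new): [93 58 6 50]
  15. access 66: MISS, evict 93. Cache (old->new): [58 6 50 66]
  16. access 58: HIT. Cache (old->new): [58 6 50 66]
Total: 10 hits, 6 misses, 2 evictions

Answer: 58 6 50 66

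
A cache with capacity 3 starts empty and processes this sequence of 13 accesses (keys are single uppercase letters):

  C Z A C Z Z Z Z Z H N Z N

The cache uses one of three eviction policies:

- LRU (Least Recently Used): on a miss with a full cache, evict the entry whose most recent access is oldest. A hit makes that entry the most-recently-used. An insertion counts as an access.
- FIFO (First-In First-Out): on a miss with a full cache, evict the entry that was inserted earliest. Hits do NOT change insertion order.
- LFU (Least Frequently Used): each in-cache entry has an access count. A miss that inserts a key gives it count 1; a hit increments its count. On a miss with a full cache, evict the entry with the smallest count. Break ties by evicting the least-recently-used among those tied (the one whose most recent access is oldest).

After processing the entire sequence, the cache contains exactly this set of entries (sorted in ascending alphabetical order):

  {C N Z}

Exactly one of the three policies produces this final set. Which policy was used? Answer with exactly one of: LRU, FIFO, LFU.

Answer: LFU

Derivation:
Simulating under each policy and comparing final sets:
  LRU: final set = {H N Z} -> differs
  FIFO: final set = {H N Z} -> differs
  LFU: final set = {C N Z} -> MATCHES target
Only LFU produces the target set.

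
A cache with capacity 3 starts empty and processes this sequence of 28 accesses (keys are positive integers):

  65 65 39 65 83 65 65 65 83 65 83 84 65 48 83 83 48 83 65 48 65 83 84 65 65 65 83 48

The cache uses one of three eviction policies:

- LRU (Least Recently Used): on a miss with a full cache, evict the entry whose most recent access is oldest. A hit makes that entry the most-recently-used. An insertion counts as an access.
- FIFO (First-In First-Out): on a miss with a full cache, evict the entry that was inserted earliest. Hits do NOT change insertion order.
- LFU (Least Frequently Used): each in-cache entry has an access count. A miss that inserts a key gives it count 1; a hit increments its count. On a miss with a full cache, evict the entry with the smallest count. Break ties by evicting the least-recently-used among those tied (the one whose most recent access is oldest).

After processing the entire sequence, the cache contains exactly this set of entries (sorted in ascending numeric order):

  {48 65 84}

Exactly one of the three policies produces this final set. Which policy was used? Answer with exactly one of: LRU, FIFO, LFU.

Simulating under each policy and comparing final sets:
  LRU: final set = {48 65 83} -> differs
  FIFO: final set = {48 65 84} -> MATCHES target
  LFU: final set = {48 65 83} -> differs
Only FIFO produces the target set.

Answer: FIFO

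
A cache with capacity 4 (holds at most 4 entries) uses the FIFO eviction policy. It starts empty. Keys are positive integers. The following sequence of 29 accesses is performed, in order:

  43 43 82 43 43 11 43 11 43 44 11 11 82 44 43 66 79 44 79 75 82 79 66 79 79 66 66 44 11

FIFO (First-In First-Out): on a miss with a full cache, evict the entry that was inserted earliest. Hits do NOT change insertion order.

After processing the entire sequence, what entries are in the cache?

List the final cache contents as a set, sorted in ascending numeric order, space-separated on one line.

FIFO simulation (capacity=4):
  1. access 43: MISS. Cache (old->new): [43]
  2. access 43: HIT. Cache (old->new): [43]
  3. access 82: MISS. Cache (old->new): [43 82]
  4. access 43: HIT. Cache (old->new): [43 82]
  5. access 43: HIT. Cache (old->new): [43 82]
  6. access 11: MISS. Cache (old->new): [43 82 11]
  7. access 43: HIT. Cache (old->new): [43 82 11]
  8. access 11: HIT. Cache (old->new): [43 82 11]
  9. access 43: HIT. Cache (old->new): [43 82 11]
  10. access 44: MISS. Cache (old->new): [43 82 11 44]
  11. access 11: HIT. Cache (old->new): [43 82 11 44]
  12. access 11: HIT. Cache (old->new): [43 82 11 44]
  13. access 82: HIT. Cache (old->new): [43 82 11 44]
  14. access 44: HIT. Cache (old->new): [43 82 11 44]
  15. access 43: HIT. Cache (old->new): [43 82 11 44]
  16. access 66: MISS, evict 43. Cache (old->new): [82 11 44 66]
  17. access 79: MISS, evict 82. Cache (old->new): [11 44 66 79]
  18. access 44: HIT. Cache (old->new): [11 44 66 79]
  19. access 79: HIT. Cache (old->new): [11 44 66 79]
  20. access 75: MISS, evict 11. Cache (old->new): [44 66 79 75]
  21. access 82: MISS, evict 44. Cache (old->new): [66 79 75 82]
  22. access 79: HIT. Cache (old->new): [66 79 75 82]
  23. access 66: HIT. Cache (old->new): [66 79 75 82]
  24. access 79: HIT. Cache (old->new): [66 79 75 82]
  25. access 79: HIT. Cache (old->new): [66 79 75 82]
  26. access 66: HIT. Cache (old->new): [66 79 75 82]
  27. access 66: HIT. Cache (old->new): [66 79 75 82]
  28. access 44: MISS, evict 66. Cache (old->new): [79 75 82 44]
  29. access 11: MISS, evict 79. Cache (old->new): [75 82 44 11]
Total: 19 hits, 10 misses, 6 evictions

Answer: 11 44 75 82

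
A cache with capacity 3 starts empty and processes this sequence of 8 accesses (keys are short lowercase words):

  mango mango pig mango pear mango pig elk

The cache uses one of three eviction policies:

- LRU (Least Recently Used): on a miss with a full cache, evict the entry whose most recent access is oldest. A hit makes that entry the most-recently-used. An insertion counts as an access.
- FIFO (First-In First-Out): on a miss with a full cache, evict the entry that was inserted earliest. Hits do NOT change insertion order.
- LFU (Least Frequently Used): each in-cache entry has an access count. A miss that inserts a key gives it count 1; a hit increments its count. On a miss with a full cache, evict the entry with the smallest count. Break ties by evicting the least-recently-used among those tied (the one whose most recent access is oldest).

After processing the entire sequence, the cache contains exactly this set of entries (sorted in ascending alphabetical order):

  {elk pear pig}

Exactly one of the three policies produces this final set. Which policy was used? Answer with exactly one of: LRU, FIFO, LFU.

Simulating under each policy and comparing final sets:
  LRU: final set = {elk mango pig} -> differs
  FIFO: final set = {elk pear pig} -> MATCHES target
  LFU: final set = {elk mango pig} -> differs
Only FIFO produces the target set.

Answer: FIFO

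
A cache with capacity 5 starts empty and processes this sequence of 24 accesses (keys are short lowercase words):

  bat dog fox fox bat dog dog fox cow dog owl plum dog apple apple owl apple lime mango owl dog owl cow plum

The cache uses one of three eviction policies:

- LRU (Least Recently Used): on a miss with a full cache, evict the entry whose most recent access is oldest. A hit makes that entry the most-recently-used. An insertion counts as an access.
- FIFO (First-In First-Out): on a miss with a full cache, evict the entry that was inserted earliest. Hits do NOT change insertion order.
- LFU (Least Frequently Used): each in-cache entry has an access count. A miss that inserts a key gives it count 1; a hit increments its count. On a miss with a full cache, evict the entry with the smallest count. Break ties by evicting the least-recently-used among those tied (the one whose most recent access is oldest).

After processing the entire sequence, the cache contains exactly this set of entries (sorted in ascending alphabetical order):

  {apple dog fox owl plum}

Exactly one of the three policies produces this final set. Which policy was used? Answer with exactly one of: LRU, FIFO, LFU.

Simulating under each policy and comparing final sets:
  LRU: final set = {cow dog mango owl plum} -> differs
  FIFO: final set = {cow dog mango owl plum} -> differs
  LFU: final set = {apple dog fox owl plum} -> MATCHES target
Only LFU produces the target set.

Answer: LFU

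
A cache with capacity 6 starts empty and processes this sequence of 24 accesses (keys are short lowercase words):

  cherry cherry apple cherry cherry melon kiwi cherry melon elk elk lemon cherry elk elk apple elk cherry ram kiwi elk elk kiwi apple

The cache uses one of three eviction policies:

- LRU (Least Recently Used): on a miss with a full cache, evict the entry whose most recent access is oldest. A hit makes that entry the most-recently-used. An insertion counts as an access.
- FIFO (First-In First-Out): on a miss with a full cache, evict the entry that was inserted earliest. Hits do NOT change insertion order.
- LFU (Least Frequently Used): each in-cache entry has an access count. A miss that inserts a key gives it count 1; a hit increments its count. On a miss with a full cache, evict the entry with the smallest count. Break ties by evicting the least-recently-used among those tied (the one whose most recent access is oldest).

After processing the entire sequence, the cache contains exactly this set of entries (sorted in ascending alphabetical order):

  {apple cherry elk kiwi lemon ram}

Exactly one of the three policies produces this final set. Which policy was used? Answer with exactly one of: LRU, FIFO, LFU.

Answer: LRU

Derivation:
Simulating under each policy and comparing final sets:
  LRU: final set = {apple cherry elk kiwi lemon ram} -> MATCHES target
  FIFO: final set = {apple elk kiwi lemon melon ram} -> differs
  LFU: final set = {apple cherry elk kiwi melon ram} -> differs
Only LRU produces the target set.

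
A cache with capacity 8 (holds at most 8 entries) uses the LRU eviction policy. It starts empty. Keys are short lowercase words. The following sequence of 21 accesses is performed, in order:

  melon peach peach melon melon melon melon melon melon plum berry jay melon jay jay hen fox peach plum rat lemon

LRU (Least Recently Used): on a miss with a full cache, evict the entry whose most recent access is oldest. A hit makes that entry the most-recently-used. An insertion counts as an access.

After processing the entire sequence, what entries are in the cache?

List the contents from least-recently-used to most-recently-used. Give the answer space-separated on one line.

LRU simulation (capacity=8):
  1. access melon: MISS. Cache (LRU->MRU): [melon]
  2. access peach: MISS. Cache (LRU->MRU): [melon peach]
  3. access peach: HIT. Cache (LRU->MRU): [melon peach]
  4. access melon: HIT. Cache (LRU->MRU): [peach melon]
  5. access melon: HIT. Cache (LRU->MRU): [peach melon]
  6. access melon: HIT. Cache (LRU->MRU): [peach melon]
  7. access melon: HIT. Cache (LRU->MRU): [peach melon]
  8. access melon: HIT. Cache (LRU->MRU): [peach melon]
  9. access melon: HIT. Cache (LRU->MRU): [peach melon]
  10. access plum: MISS. Cache (LRU->MRU): [peach melon plum]
  11. access berry: MISS. Cache (LRU->MRU): [peach melon plum berry]
  12. access jay: MISS. Cache (LRU->MRU): [peach melon plum berry jay]
  13. access melon: HIT. Cache (LRU->MRU): [peach plum berry jay melon]
  14. access jay: HIT. Cache (LRU->MRU): [peach plum berry melon jay]
  15. access jay: HIT. Cache (LRU->MRU): [peach plum berry melon jay]
  16. access hen: MISS. Cache (LRU->MRU): [peach plum berry melon jay hen]
  17. access fox: MISS. Cache (LRU->MRU): [peach plum berry melon jay hen fox]
  18. access peach: HIT. Cache (LRU->MRU): [plum berry melon jay hen fox peach]
  19. access plum: HIT. Cache (LRU->MRU): [berry melon jay hen fox peach plum]
  20. access rat: MISS. Cache (LRU->MRU): [berry melon jay hen fox peach plum rat]
  21. access lemon: MISS, evict berry. Cache (LRU->MRU): [melon jay hen fox peach plum rat lemon]
Total: 12 hits, 9 misses, 1 evictions

Answer: melon jay hen fox peach plum rat lemon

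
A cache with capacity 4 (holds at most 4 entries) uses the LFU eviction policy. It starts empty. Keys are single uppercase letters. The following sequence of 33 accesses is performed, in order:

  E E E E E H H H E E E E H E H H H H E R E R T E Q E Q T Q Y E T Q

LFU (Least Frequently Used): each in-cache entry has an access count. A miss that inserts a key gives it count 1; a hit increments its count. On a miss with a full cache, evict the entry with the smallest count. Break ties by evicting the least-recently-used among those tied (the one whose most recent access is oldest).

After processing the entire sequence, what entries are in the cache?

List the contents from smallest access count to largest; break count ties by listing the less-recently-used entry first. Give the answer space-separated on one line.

LFU simulation (capacity=4):
  1. access E: MISS. Cache: [E(c=1)]
  2. access E: HIT, count now 2. Cache: [E(c=2)]
  3. access E: HIT, count now 3. Cache: [E(c=3)]
  4. access E: HIT, count now 4. Cache: [E(c=4)]
  5. access E: HIT, count now 5. Cache: [E(c=5)]
  6. access H: MISS. Cache: [H(c=1) E(c=5)]
  7. access H: HIT, count now 2. Cache: [H(c=2) E(c=5)]
  8. access H: HIT, count now 3. Cache: [H(c=3) E(c=5)]
  9. access E: HIT, count now 6. Cache: [H(c=3) E(c=6)]
  10. access E: HIT, count now 7. Cache: [H(c=3) E(c=7)]
  11. access E: HIT, count now 8. Cache: [H(c=3) E(c=8)]
  12. access E: HIT, count now 9. Cache: [H(c=3) E(c=9)]
  13. access H: HIT, count now 4. Cache: [H(c=4) E(c=9)]
  14. access E: HIT, count now 10. Cache: [H(c=4) E(c=10)]
  15. access H: HIT, count now 5. Cache: [H(c=5) E(c=10)]
  16. access H: HIT, count now 6. Cache: [H(c=6) E(c=10)]
  17. access H: HIT, count now 7. Cache: [H(c=7) E(c=10)]
  18. access H: HIT, count now 8. Cache: [H(c=8) E(c=10)]
  19. access E: HIT, count now 11. Cache: [H(c=8) E(c=11)]
  20. access R: MISS. Cache: [R(c=1) H(c=8) E(c=11)]
  21. access E: HIT, count now 12. Cache: [R(c=1) H(c=8) E(c=12)]
  22. access R: HIT, count now 2. Cache: [R(c=2) H(c=8) E(c=12)]
  23. access T: MISS. Cache: [T(c=1) R(c=2) H(c=8) E(c=12)]
  24. access E: HIT, count now 13. Cache: [T(c=1) R(c=2) H(c=8) E(c=13)]
  25. access Q: MISS, evict T(c=1). Cache: [Q(c=1) R(c=2) H(c=8) E(c=13)]
  26. access E: HIT, count now 14. Cache: [Q(c=1) R(c=2) H(c=8) E(c=14)]
  27. access Q: HIT, count now 2. Cache: [R(c=2) Q(c=2) H(c=8) E(c=14)]
  28. access T: MISS, evict R(c=2). Cache: [T(c=1) Q(c=2) H(c=8) E(c=14)]
  29. access Q: HIT, count now 3. Cache: [T(c=1) Q(c=3) H(c=8) E(c=14)]
  30. access Y: MISS, evict T(c=1). Cache: [Y(c=1) Q(c=3) H(c=8) E(c=14)]
  31. access E: HIT, count now 15. Cache: [Y(c=1) Q(c=3) H(c=8) E(c=15)]
  32. access T: MISS, evict Y(c=1). Cache: [T(c=1) Q(c=3) H(c=8) E(c=15)]
  33. access Q: HIT, count now 4. Cache: [T(c=1) Q(c=4) H(c=8) E(c=15)]
Total: 25 hits, 8 misses, 4 evictions

Answer: T Q H E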